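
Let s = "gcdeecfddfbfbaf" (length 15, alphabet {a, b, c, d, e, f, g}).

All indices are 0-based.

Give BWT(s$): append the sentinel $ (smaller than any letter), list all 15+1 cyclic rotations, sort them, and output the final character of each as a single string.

rank  rotation          last
    0  $gcdeecfddfbfbaf  f
    1  af$gcdeecfddfbfb  b
    2  baf$gcdeecfddfbf  f
    3  bfbaf$gcdeecfddf  f
    4  cdeecfddfbfbaf$g  g
    5  cfddfbfbaf$gcdee  e
    6  ddfbfbaf$gcdeecf  f
    7  deecfddfbfbaf$gc  c
    8  dfbfbaf$gcdeecfd  d
    9  ecfddfbfbaf$gcde  e
   10  eecfddfbfbaf$gcd  d
   11  f$gcdeecfddfbfba  a
   12  fbaf$gcdeecfddfb  b
   13  fbfbaf$gcdeecfdd  d
   14  fddfbfbaf$gcdeec  c
   15  gcdeecfddfbfbaf$  $

fbffgefcdedabdc$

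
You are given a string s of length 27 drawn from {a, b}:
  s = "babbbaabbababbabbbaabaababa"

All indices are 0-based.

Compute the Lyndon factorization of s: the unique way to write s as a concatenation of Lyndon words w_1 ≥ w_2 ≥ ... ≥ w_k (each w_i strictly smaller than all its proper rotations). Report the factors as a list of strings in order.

["b", "abbb", "aabbababbabbb", "aabaabab", "a"]

emit factor 1: 'b' (i=0, period=1)
emit factor 2: 'abbb' (i=1, period=4)
emit factor 3: 'aabbababbabbb' (i=5, period=13)
emit factor 4: 'aabaabab' (i=18, period=8)
emit factor 5: 'a' (i=26, period=1)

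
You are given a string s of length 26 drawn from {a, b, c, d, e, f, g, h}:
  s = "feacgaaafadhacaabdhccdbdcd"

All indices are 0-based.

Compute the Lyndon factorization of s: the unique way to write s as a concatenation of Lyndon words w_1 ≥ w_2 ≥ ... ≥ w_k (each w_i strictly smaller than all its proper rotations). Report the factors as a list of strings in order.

["f", "e", "acg", "aaafadhacaabdhccdbdcd"]

emit factor 1: 'f' (i=0, period=1)
emit factor 2: 'e' (i=1, period=1)
emit factor 3: 'acg' (i=2, period=3)
emit factor 4: 'aaafadhacaabdhccdbdcd' (i=5, period=21)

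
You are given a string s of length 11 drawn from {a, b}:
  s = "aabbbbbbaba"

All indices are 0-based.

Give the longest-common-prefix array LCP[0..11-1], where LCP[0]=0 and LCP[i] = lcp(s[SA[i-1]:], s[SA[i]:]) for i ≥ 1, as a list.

rank | idx | suffix
   0 |  10 | a
   1 |   0 | aabbbbbbaba
   2 |   8 | aba
   3 |   1 | abbbbbbaba
   4 |   9 | ba
   5 |   7 | baba
   6 |   6 | bbaba
   7 |   5 | bbbaba
   8 |   4 | bbbbaba
   9 |   3 | bbbbbaba
  10 |   2 | bbbbbbaba

SA = [10, 0, 8, 1, 9, 7, 6, 5, 4, 3, 2]
[i] adj suffixes → lcp
  [1] 10/0 → 1 ('a')
  [2] 0/8 → 1 ('a')
  [3] 8/1 → 2 ('ab')
  [4] 1/9 → 0 ('')
  [5] 9/7 → 2 ('ba')
  [6] 7/6 → 1 ('b')
  [7] 6/5 → 2 ('bb')
  [8] 5/4 → 3 ('bbb')
  [9] 4/3 → 4 ('bbbb')
  [10] 3/2 → 5 ('bbbbb')

[0, 1, 1, 2, 0, 2, 1, 2, 3, 4, 5]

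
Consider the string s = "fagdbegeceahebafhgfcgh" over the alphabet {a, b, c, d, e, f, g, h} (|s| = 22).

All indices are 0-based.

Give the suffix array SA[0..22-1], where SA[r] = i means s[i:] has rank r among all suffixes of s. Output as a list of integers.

[14, 1, 10, 13, 4, 8, 19, 3, 9, 12, 7, 5, 0, 18, 15, 2, 6, 17, 20, 21, 11, 16]

rank→(start, suffix):
  0 → (14, 'afhgfcgh')
  1 → (1, 'agdbegeceahebafhgfcgh')
  2 → (10, 'ahebafhgfcgh')
  3 → (13, 'bafhgfcgh')
  4 → (4, 'begeceahebafhgfcgh')
  5 → (8, 'ceahebafhgfcgh')
  6 → (19, 'cgh')
  7 → (3, 'dbegeceahebafhgfcgh')
  8 → (9, 'eahebafhgfcgh')
  9 → (12, 'ebafhgfcgh')
  10 → (7, 'eceahebafhgfcgh')
  11 → (5, 'egeceahebafhgfcgh')
  12 → (0, 'fagdbegeceahebafhgfcgh')
  13 → (18, 'fcgh')
  14 → (15, 'fhgfcgh')
  15 → (2, 'gdbegeceahebafhgfcgh')
  16 → (6, 'geceahebafhgfcgh')
  17 → (17, 'gfcgh')
  18 → (20, 'gh')
  19 → (21, 'h')
  20 → (11, 'hebafhgfcgh')
  21 → (16, 'hgfcgh')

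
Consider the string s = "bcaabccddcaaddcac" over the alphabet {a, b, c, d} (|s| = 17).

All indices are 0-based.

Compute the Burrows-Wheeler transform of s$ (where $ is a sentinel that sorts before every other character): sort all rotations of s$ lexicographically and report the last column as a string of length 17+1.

rank  rotation            last
    0  $bcaabccddcaaddcac  c
    1  aabccddcaaddcac$bc  c
    2  aaddcac$bcaabccddc  c
    3  abccddcaaddcac$bca  a
    4  ac$bcaabccddcaaddc  c
    5  addcac$bcaabccddca  a
    6  bcaabccddcaaddcac$  $
    7  bccddcaaddcac$bcaa  a
    8  c$bcaabccddcaaddca  a
    9  caabccddcaaddcac$b  b
   10  caaddcac$bcaabccdd  d
   11  cac$bcaabccddcaadd  d
   12  ccddcaaddcac$bcaab  b
   13  cddcaaddcac$bcaabc  c
   14  dcaaddcac$bcaabccd  d
   15  dcac$bcaabccddcaad  d
   16  ddcaaddcac$bcaabcc  c
   17  ddcac$bcaabccddcaa  a

cccaca$aabddbcddca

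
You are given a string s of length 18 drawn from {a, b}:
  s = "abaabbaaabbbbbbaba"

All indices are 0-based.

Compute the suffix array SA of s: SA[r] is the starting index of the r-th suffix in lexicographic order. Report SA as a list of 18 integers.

[17, 6, 2, 7, 15, 0, 3, 8, 16, 5, 1, 14, 4, 13, 12, 11, 10, 9]

rank | idx | suffix
   0 |  17 | a
   1 |   6 | aaabbbbbbaba
   2 |   2 | aabbaaabbbbbbaba
   3 |   7 | aabbbbbbaba
   4 |  15 | aba
   5 |   0 | abaabbaaabbbbbbaba
   6 |   3 | abbaaabbbbbbaba
   7 |   8 | abbbbbbaba
   8 |  16 | ba
   9 |   5 | baaabbbbbbaba
  10 |   1 | baabbaaabbbbbbaba
  11 |  14 | baba
  12 |   4 | bbaaabbbbbbaba
  13 |  13 | bbaba
  14 |  12 | bbbaba
  15 |  11 | bbbbaba
  16 |  10 | bbbbbaba
  17 |   9 | bbbbbbaba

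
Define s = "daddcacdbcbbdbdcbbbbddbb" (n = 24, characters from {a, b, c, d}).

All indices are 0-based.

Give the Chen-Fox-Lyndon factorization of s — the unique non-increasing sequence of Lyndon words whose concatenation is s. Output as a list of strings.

["d", "addc", "acdbcbbdbdcbbbbddbb"]

emit factor 1: 'd' (i=0, period=1)
emit factor 2: 'addc' (i=1, period=4)
emit factor 3: 'acdbcbbdbdcbbbbddbb' (i=5, period=19)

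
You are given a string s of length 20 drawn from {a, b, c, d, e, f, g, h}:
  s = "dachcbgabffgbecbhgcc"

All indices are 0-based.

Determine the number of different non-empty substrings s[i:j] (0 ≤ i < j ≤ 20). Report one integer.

rank→(start, suffix):
  0 → (7, 'abffgbecbhgcc')
  1 → (1, 'achcbgabffgbecbhgcc')
  2 → (12, 'becbhgcc')
  3 → (8, 'bffgbecbhgcc')
  4 → (5, 'bgabffgbecbhgcc')
  5 → (15, 'bhgcc')
  6 → (19, 'c')
  7 → (4, 'cbgabffgbecbhgcc')
  8 → (14, 'cbhgcc')
  9 → (18, 'cc')
  10 → (2, 'chcbgabffgbecbhgcc')
  11 → (0, 'dachcbgabffgbecbhgcc')
  12 → (13, 'ecbhgcc')
  13 → (9, 'ffgbecbhgcc')
  14 → (10, 'fgbecbhgcc')
  15 → (6, 'gabffgbecbhgcc')
  16 → (11, 'gbecbhgcc')
  17 → (17, 'gcc')
  18 → (3, 'hcbgabffgbecbhgcc')
  19 → (16, 'hgcc')

SA = [7, 1, 12, 8, 5, 15, 19, 4, 14, 18, 2, 0, 13, 9, 10, 6, 11, 17, 3, 16]
rank  pair      lcp
   1  s[7:],s[1:]  1  'a'
   2  s[1:],s[12:]  0  ''
   3  s[12:],s[8:]  1  'b'
   4  s[8:],s[5:]  1  'b'
   5  s[5:],s[15:]  1  'b'
   6  s[15:],s[19:]  0  ''
   7  s[19:],s[4:]  1  'c'
   8  s[4:],s[14:]  2  'cb'
   9  s[14:],s[18:]  1  'c'
  10  s[18:],s[2:]  1  'c'
  11  s[2:],s[0:]  0  ''
  12  s[0:],s[13:]  0  ''
  13  s[13:],s[9:]  0  ''
  14  s[9:],s[10:]  1  'f'
  15  s[10:],s[6:]  0  ''
  16  s[6:],s[11:]  1  'g'
  17  s[11:],s[17:]  1  'g'
  18  s[17:],s[3:]  0  ''
  19  s[3:],s[16:]  1  'h'

n(n+1)/2 = 20·21/2 = 210
Σ LCP = 0 + 1 + 0 + 1 + 1 + 1 + 0 + 1 + 2 + 1 + 1 + 0 + 0 + 0 + 1 + 0 + 1 + 1 + 0 + 1 = 13
distinct = 210 − 13 = 197

197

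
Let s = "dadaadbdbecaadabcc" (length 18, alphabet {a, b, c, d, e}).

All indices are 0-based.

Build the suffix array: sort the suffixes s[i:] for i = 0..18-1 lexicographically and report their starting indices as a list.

sorted suffixes:
  #0 SA[0]=11  'aadabcc'
  #1 SA[1]=3  'aadbdbecaadabcc'
  #2 SA[2]=14  'abcc'
  #3 SA[3]=1  'adaadbdbecaadabcc'
  #4 SA[4]=12  'adabcc'
  #5 SA[5]=4  'adbdbecaadabcc'
  #6 SA[6]=15  'bcc'
  #7 SA[7]=6  'bdbecaadabcc'
  #8 SA[8]=8  'becaadabcc'
  #9 SA[9]=17  'c'
  #10 SA[10]=10  'caadabcc'
  #11 SA[11]=16  'cc'
  #12 SA[12]=2  'daadbdbecaadabcc'
  #13 SA[13]=13  'dabcc'
  #14 SA[14]=0  'dadaadbdbecaadabcc'
  #15 SA[15]=5  'dbdbecaadabcc'
  #16 SA[16]=7  'dbecaadabcc'
  #17 SA[17]=9  'ecaadabcc'

[11, 3, 14, 1, 12, 4, 15, 6, 8, 17, 10, 16, 2, 13, 0, 5, 7, 9]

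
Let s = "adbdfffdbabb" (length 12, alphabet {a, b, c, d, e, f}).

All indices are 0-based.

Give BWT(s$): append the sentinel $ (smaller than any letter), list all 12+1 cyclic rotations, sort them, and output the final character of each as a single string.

bb$bdadfabffd

rank  rotation       last
    0  $adbdfffdbabb  b
    1  abb$adbdfffdb  b
    2  adbdfffdbabb$  $
    3  b$adbdfffdbab  b
    4  babb$adbdfffd  d
    5  bb$adbdfffdba  a
    6  bdfffdbabb$ad  d
    7  dbabb$adbdfff  f
    8  dbdfffdbabb$a  a
    9  dfffdbabb$adb  b
   10  fdbabb$adbdff  f
   11  ffdbabb$adbdf  f
   12  fffdbabb$adbd  d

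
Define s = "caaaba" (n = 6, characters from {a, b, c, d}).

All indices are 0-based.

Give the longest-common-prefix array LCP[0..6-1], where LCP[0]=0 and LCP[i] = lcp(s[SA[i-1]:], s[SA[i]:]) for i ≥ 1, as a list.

sorted suffixes:
  #0 SA[0]=5  'a'
  #1 SA[1]=1  'aaaba'
  #2 SA[2]=2  'aaba'
  #3 SA[3]=3  'aba'
  #4 SA[4]=4  'ba'
  #5 SA[5]=0  'caaaba'

SA = [5, 1, 2, 3, 4, 0]
[i] adj suffixes → lcp
  [1] 5/1 → 1 ('a')
  [2] 1/2 → 2 ('aa')
  [3] 2/3 → 1 ('a')
  [4] 3/4 → 0 ('')
  [5] 4/0 → 0 ('')

[0, 1, 2, 1, 0, 0]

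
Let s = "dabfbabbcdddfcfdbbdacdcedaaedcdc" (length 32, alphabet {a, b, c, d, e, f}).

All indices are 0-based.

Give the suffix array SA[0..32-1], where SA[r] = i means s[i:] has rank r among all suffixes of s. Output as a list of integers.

[25, 5, 1, 19, 26, 4, 6, 16, 7, 17, 2, 31, 29, 20, 8, 22, 13, 24, 0, 18, 15, 30, 28, 21, 9, 10, 11, 23, 27, 3, 12, 14]

sorted suffixes:
  #0 SA[0]=25  'aaedcdc'
  #1 SA[1]=5  'abbcdddfcfdbbdacdcedaaedcdc'
  #2 SA[2]=1  'abfbabbcdddfcfdbbdacdcedaaedcdc'
  #3 SA[3]=19  'acdcedaaedcdc'
  #4 SA[4]=26  'aedcdc'
  #5 SA[5]=4  'babbcdddfcfdbbdacdcedaaedcdc'
  #6 SA[6]=6  'bbcdddfcfdbbdacdcedaaedcdc'
  #7 SA[7]=16  'bbdacdcedaaedcdc'
  #8 SA[8]=7  'bcdddfcfdbbdacdcedaaedcdc'
  #9 SA[9]=17  'bdacdcedaaedcdc'
  #10 SA[10]=2  'bfbabbcdddfcfdbbdacdcedaaedcdc'
  #11 SA[11]=31  'c'
  #12 SA[12]=29  'cdc'
  #13 SA[13]=20  'cdcedaaedcdc'
  #14 SA[14]=8  'cdddfcfdbbdacdcedaaedcdc'
  #15 SA[15]=22  'cedaaedcdc'
  #16 SA[16]=13  'cfdbbdacdcedaaedcdc'
  #17 SA[17]=24  'daaedcdc'
  #18 SA[18]=0  'dabfbabbcdddfcfdbbdacdcedaaedcdc'
  #19 SA[19]=18  'dacdcedaaedcdc'
  #20 SA[20]=15  'dbbdacdcedaaedcdc'
  #21 SA[21]=30  'dc'
  #22 SA[22]=28  'dcdc'
  #23 SA[23]=21  'dcedaaedcdc'
  #24 SA[24]=9  'dddfcfdbbdacdcedaaedcdc'
  #25 SA[25]=10  'ddfcfdbbdacdcedaaedcdc'
  #26 SA[26]=11  'dfcfdbbdacdcedaaedcdc'
  #27 SA[27]=23  'edaaedcdc'
  #28 SA[28]=27  'edcdc'
  #29 SA[29]=3  'fbabbcdddfcfdbbdacdcedaaedcdc'
  #30 SA[30]=12  'fcfdbbdacdcedaaedcdc'
  #31 SA[31]=14  'fdbbdacdcedaaedcdc'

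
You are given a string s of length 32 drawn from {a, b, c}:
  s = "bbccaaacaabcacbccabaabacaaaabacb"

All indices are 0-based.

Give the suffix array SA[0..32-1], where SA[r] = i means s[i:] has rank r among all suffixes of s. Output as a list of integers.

[24, 25, 4, 19, 26, 8, 5, 17, 20, 27, 9, 22, 6, 29, 12, 31, 18, 21, 28, 0, 10, 1, 14, 23, 3, 7, 16, 11, 30, 13, 2, 15]

sorted suffixes:
  #0 SA[0]=24  'aaaabacb'
  #1 SA[1]=25  'aaabacb'
  #2 SA[2]=4  'aaacaabcacbccabaabacaaaabacb'
  #3 SA[3]=19  'aabacaaaabacb'
  #4 SA[4]=26  'aabacb'
  #5 SA[5]=8  'aabcacbccabaabacaaaabacb'
  #6 SA[6]=5  'aacaabcacbccabaabacaaaabacb'
  #7 SA[7]=17  'abaabacaaaabacb'
  #8 SA[8]=20  'abacaaaabacb'
  #9 SA[9]=27  'abacb'
  #10 SA[10]=9  'abcacbccabaabacaaaabacb'
  #11 SA[11]=22  'acaaaabacb'
  #12 SA[12]=6  'acaabcacbccabaabacaaaabacb'
  #13 SA[13]=29  'acb'
  #14 SA[14]=12  'acbccabaabacaaaabacb'
  #15 SA[15]=31  'b'
  #16 SA[16]=18  'baabacaaaabacb'
  #17 SA[17]=21  'bacaaaabacb'
  #18 SA[18]=28  'bacb'
  #19 SA[19]=0  'bbccaaacaabcacbccabaabacaaaabacb'
  #20 SA[20]=10  'bcacbccabaabacaaaabacb'
  #21 SA[21]=1  'bccaaacaabcacbccabaabacaaaabacb'
  #22 SA[22]=14  'bccabaabacaaaabacb'
  #23 SA[23]=23  'caaaabacb'
  #24 SA[24]=3  'caaacaabcacbccabaabacaaaabacb'
  #25 SA[25]=7  'caabcacbccabaabacaaaabacb'
  #26 SA[26]=16  'cabaabacaaaabacb'
  #27 SA[27]=11  'cacbccabaabacaaaabacb'
  #28 SA[28]=30  'cb'
  #29 SA[29]=13  'cbccabaabacaaaabacb'
  #30 SA[30]=2  'ccaaacaabcacbccabaabacaaaabacb'
  #31 SA[31]=15  'ccabaabacaaaabacb'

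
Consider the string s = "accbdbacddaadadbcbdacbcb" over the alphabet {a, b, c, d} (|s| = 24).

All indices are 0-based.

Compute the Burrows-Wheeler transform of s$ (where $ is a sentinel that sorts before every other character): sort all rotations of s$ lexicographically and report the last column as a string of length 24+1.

bdd$badcdcdccbabcaadbabac

rank  rotation                   last
    0  $accbdbacddaadadbcbdacbcb  b
    1  aadadbcbdacbcb$accbdbacdd  d
    2  acbcb$accbdbacddaadadbcbd  d
    3  accbdbacddaadadbcbdacbcb$  $
    4  acddaadadbcbdacbcb$accbdb  b
    5  adadbcbdacbcb$accbdbacdda  a
    6  adbcbdacbcb$accbdbacddaad  d
    7  b$accbdbacddaadadbcbdacbc  c
    8  bacddaadadbcbdacbcb$accbd  d
    9  bcb$accbdbacddaadadbcbdac  c
   10  bcbdacbcb$accbdbacddaadad  d
   11  bdacbcb$accbdbacddaadadbc  c
   12  bdbacddaadadbcbdacbcb$acc  c
   13  cb$accbdbacddaadadbcbdacb  b
   14  cbcb$accbdbacddaadadbcbda  a
   15  cbdacbcb$accbdbacddaadadb  b
   16  cbdbacddaadadbcbdacbcb$ac  c
   17  ccbdbacddaadadbcbdacbcb$a  a
   18  cddaadadbcbdacbcb$accbdba  a
   19  daadadbcbdacbcb$accbdbacd  d
   20  dacbcb$accbdbacddaadadbcb  b
   21  dadbcbdacbcb$accbdbacddaa  a
   22  dbacddaadadbcbdacbcb$accb  b
   23  dbcbdacbcb$accbdbacddaada  a
   24  ddaadadbcbdacbcb$accbdbac  c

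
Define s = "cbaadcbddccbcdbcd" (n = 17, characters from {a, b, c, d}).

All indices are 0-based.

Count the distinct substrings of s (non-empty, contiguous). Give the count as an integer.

rank | idx | suffix
   0 |   2 | aadcbddccbcdbcd
   1 |   3 | adcbddccbcdbcd
   2 |   1 | baadcbddccbcdbcd
   3 |  14 | bcd
   4 |  11 | bcdbcd
   5 |   6 | bddccbcdbcd
   6 |   0 | cbaadcbddccbcdbcd
   7 |  10 | cbcdbcd
   8 |   5 | cbddccbcdbcd
   9 |   9 | ccbcdbcd
  10 |  15 | cd
  11 |  12 | cdbcd
  12 |  16 | d
  13 |  13 | dbcd
  14 |   4 | dcbddccbcdbcd
  15 |   8 | dccbcdbcd
  16 |   7 | ddccbcdbcd

SA = [2, 3, 1, 14, 11, 6, 0, 10, 5, 9, 15, 12, 16, 13, 4, 8, 7]
[i] adj suffixes → lcp
  [1] 2/3 → 1 ('a')
  [2] 3/1 → 0 ('')
  [3] 1/14 → 1 ('b')
  [4] 14/11 → 3 ('bcd')
  [5] 11/6 → 1 ('b')
  [6] 6/0 → 0 ('')
  [7] 0/10 → 2 ('cb')
  [8] 10/5 → 2 ('cb')
  [9] 5/9 → 1 ('c')
  [10] 9/15 → 1 ('c')
  [11] 15/12 → 2 ('cd')
  [12] 12/16 → 0 ('')
  [13] 16/13 → 1 ('d')
  [14] 13/4 → 1 ('d')
  [15] 4/8 → 2 ('dc')
  [16] 8/7 → 1 ('d')

n(n+1)/2 = 17·18/2 = 153
Σ LCP = 0 + 1 + 0 + 1 + 3 + 1 + 0 + 2 + 2 + 1 + 1 + 2 + 0 + 1 + 1 + 2 + 1 = 19
distinct = 153 − 19 = 134

134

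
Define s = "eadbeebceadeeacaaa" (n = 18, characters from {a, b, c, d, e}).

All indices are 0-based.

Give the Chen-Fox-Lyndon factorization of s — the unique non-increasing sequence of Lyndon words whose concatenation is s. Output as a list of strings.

["e", "adbeebceadee", "ac", "a", "a", "a"]

emit factor 1: 'e' (i=0, period=1)
emit factor 2: 'adbeebceadee' (i=1, period=12)
emit factor 3: 'ac' (i=13, period=2)
emit factor 4: 'a' (i=15, period=1)
emit factor 5: 'a' (i=16, period=1)
emit factor 6: 'a' (i=17, period=1)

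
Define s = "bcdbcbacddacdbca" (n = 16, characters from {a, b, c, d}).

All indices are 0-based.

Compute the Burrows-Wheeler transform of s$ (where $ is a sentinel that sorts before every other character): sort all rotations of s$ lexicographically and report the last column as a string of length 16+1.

acdbcdd$bbabadccc

rank  rotation           last
    0  $bcdbcbacddacdbca  a
    1  a$bcdbcbacddacdbc  c
    2  acdbca$bcdbcbacdd  d
    3  acddacdbca$bcdbcb  b
    4  bacddacdbca$bcdbc  c
    5  bca$bcdbcbacddacd  d
    6  bcbacddacdbca$bcd  d
    7  bcdbcbacddacdbca$  $
    8  ca$bcdbcbacddacdb  b
    9  cbacddacdbca$bcdb  b
   10  cdbca$bcdbcbacdda  a
   11  cdbcbacddacdbca$b  b
   12  cddacdbca$bcdbcba  a
   13  dacdbca$bcdbcbacd  d
   14  dbca$bcdbcbacddac  c
   15  dbcbacddacdbca$bc  c
   16  ddacdbca$bcdbcbac  c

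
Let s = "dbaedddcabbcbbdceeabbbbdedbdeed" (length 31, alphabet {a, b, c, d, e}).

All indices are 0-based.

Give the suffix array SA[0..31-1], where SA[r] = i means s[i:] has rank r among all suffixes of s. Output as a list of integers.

[18, 8, 2, 1, 19, 20, 9, 12, 21, 10, 13, 22, 26, 7, 11, 15, 30, 0, 25, 6, 14, 5, 4, 23, 27, 17, 29, 24, 3, 16, 28]

rank→(start, suffix):
  0 → (18, 'abbbbdedbdeed')
  1 → (8, 'abbcbbdceeabbbbdedbdeed')
  2 → (2, 'aedddcabbcbbdceeabbbbdedbdeed')
  3 → (1, 'baedddcabbcbbdceeabbbbdedbdeed')
  4 → (19, 'bbbbdedbdeed')
  5 → (20, 'bbbdedbdeed')
  6 → (9, 'bbcbbdceeabbbbdedbdeed')
  7 → (12, 'bbdceeabbbbdedbdeed')
  8 → (21, 'bbdedbdeed')
  9 → (10, 'bcbbdceeabbbbdedbdeed')
  10 → (13, 'bdceeabbbbdedbdeed')
  11 → (22, 'bdedbdeed')
  12 → (26, 'bdeed')
  13 → (7, 'cabbcbbdceeabbbbdedbdeed')
  14 → (11, 'cbbdceeabbbbdedbdeed')
  15 → (15, 'ceeabbbbdedbdeed')
  16 → (30, 'd')
  17 → (0, 'dbaedddcabbcbbdceeabbbbdedbdeed')
  18 → (25, 'dbdeed')
  19 → (6, 'dcabbcbbdceeabbbbdedbdeed')
  20 → (14, 'dceeabbbbdedbdeed')
  21 → (5, 'ddcabbcbbdceeabbbbdedbdeed')
  22 → (4, 'dddcabbcbbdceeabbbbdedbdeed')
  23 → (23, 'dedbdeed')
  24 → (27, 'deed')
  25 → (17, 'eabbbbdedbdeed')
  26 → (29, 'ed')
  27 → (24, 'edbdeed')
  28 → (3, 'edddcabbcbbdceeabbbbdedbdeed')
  29 → (16, 'eeabbbbdedbdeed')
  30 → (28, 'eed')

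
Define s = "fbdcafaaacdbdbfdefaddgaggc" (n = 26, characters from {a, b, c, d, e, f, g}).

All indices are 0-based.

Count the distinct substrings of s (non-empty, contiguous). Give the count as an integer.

rank | idx | suffix
   0 |   6 | aaacdbdbfdefaddgaggc
   1 |   7 | aacdbdbfdefaddgaggc
   2 |   8 | acdbdbfdefaddgaggc
   3 |  18 | addgaggc
   4 |   4 | afaaacdbdbfdefaddgaggc
   5 |  22 | aggc
   6 |  11 | bdbfdefaddgaggc
   7 |   1 | bdcafaaacdbdbfdefaddgaggc
   8 |  13 | bfdefaddgaggc
   9 |  25 | c
  10 |   3 | cafaaacdbdbfdefaddgaggc
  11 |   9 | cdbdbfdefaddgaggc
  12 |  10 | dbdbfdefaddgaggc
  13 |  12 | dbfdefaddgaggc
  14 |   2 | dcafaaacdbdbfdefaddgaggc
  15 |  19 | ddgaggc
  16 |  15 | defaddgaggc
  17 |  20 | dgaggc
  18 |  16 | efaddgaggc
  19 |   5 | faaacdbdbfdefaddgaggc
  20 |  17 | faddgaggc
  21 |   0 | fbdcafaaacdbdbfdefaddgaggc
  22 |  14 | fdefaddgaggc
  23 |  21 | gaggc
  24 |  24 | gc
  25 |  23 | ggc

SA = [6, 7, 8, 18, 4, 22, 11, 1, 13, 25, 3, 9, 10, 12, 2, 19, 15, 20, 16, 5, 17, 0, 14, 21, 24, 23]
rank  pair      lcp
   1  s[6:],s[7:]  2  'aa'
   2  s[7:],s[8:]  1  'a'
   3  s[8:],s[18:]  1  'a'
   4  s[18:],s[4:]  1  'a'
   5  s[4:],s[22:]  1  'a'
   6  s[22:],s[11:]  0  ''
   7  s[11:],s[1:]  2  'bd'
   8  s[1:],s[13:]  1  'b'
   9  s[13:],s[25:]  0  ''
  10  s[25:],s[3:]  1  'c'
  11  s[3:],s[9:]  1  'c'
  12  s[9:],s[10:]  0  ''
  13  s[10:],s[12:]  2  'db'
  14  s[12:],s[2:]  1  'd'
  15  s[2:],s[19:]  1  'd'
  16  s[19:],s[15:]  1  'd'
  17  s[15:],s[20:]  1  'd'
  18  s[20:],s[16:]  0  ''
  19  s[16:],s[5:]  0  ''
  20  s[5:],s[17:]  2  'fa'
  21  s[17:],s[0:]  1  'f'
  22  s[0:],s[14:]  1  'f'
  23  s[14:],s[21:]  0  ''
  24  s[21:],s[24:]  1  'g'
  25  s[24:],s[23:]  1  'g'

n(n+1)/2 = 26·27/2 = 351
Σ LCP = 0 + 2 + 1 + 1 + 1 + 1 + 0 + 2 + 1 + 0 + 1 + 1 + 0 + 2 + 1 + 1 + 1 + 1 + 0 + 0 + 2 + 1 + 1 + 0 + 1 + 1 = 23
distinct = 351 − 23 = 328

328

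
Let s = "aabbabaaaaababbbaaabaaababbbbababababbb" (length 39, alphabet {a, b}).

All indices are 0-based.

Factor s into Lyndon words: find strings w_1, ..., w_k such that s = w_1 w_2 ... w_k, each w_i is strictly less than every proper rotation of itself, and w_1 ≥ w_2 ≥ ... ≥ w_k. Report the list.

emit factor 1: 'aabbab' (i=0, period=6)
emit factor 2: 'aaaaababbbaaabaaababbbbababababbb' (i=6, period=33)

["aabbab", "aaaaababbbaaabaaababbbbababababbb"]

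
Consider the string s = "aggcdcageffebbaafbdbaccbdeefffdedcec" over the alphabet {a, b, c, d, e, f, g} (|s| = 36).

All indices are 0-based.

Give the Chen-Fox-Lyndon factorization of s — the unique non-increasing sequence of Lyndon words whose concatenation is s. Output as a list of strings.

["aggcdc", "ageffebb", "aafbdbaccbdeefffdedcec"]

emit factor 1: 'aggcdc' (i=0, period=6)
emit factor 2: 'ageffebb' (i=6, period=8)
emit factor 3: 'aafbdbaccbdeefffdedcec' (i=14, period=22)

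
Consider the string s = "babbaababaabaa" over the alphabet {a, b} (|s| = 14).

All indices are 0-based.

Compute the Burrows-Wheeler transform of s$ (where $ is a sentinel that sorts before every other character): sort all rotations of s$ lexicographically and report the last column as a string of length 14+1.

rank  rotation         last
    0  $babbaababaabaa  a
    1  a$babbaababaaba  a
    2  aa$babbaababaab  b
    3  aabaa$babbaabab  b
    4  aababaabaa$babb  b
    5  abaa$babbaababa  a
    6  abaabaa$babbaab  b
    7  ababaabaa$babba  a
    8  abbaababaabaa$b  b
    9  baa$babbaababaa  a
   10  baabaa$babbaaba  a
   11  baababaabaa$bab  b
   12  babaabaa$babbaa  a
   13  babbaababaabaa$  $
   14  bbaababaabaa$ba  a

aabbbababaaba$a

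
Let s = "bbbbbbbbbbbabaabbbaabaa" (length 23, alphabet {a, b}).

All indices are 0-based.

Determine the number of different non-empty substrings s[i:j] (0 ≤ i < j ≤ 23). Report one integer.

rank→(start, suffix):
  0 → (22, 'a')
  1 → (21, 'aa')
  2 → (18, 'aabaa')
  3 → (13, 'aabbbaabaa')
  4 → (19, 'abaa')
  5 → (11, 'abaabbbaabaa')
  6 → (14, 'abbbaabaa')
  7 → (20, 'baa')
  8 → (17, 'baabaa')
  9 → (12, 'baabbbaabaa')
  10 → (10, 'babaabbbaabaa')
  11 → (16, 'bbaabaa')
  12 → (9, 'bbabaabbbaabaa')
  13 → (15, 'bbbaabaa')
  14 → (8, 'bbbabaabbbaabaa')
  15 → (7, 'bbbbabaabbbaabaa')
  16 → (6, 'bbbbbabaabbbaabaa')
  17 → (5, 'bbbbbbabaabbbaabaa')
  18 → (4, 'bbbbbbbabaabbbaabaa')
  19 → (3, 'bbbbbbbbabaabbbaabaa')
  20 → (2, 'bbbbbbbbbabaabbbaabaa')
  21 → (1, 'bbbbbbbbbbabaabbbaabaa')
  22 → (0, 'bbbbbbbbbbbabaabbbaabaa')

SA = [22, 21, 18, 13, 19, 11, 14, 20, 17, 12, 10, 16, 9, 15, 8, 7, 6, 5, 4, 3, 2, 1, 0]
rank  pair      lcp
   1  s[22:],s[21:]  1  'a'
   2  s[21:],s[18:]  2  'aa'
   3  s[18:],s[13:]  3  'aab'
   4  s[13:],s[19:]  1  'a'
   5  s[19:],s[11:]  4  'abaa'
   6  s[11:],s[14:]  2  'ab'
   7  s[14:],s[20:]  0  ''
   8  s[20:],s[17:]  3  'baa'
   9  s[17:],s[12:]  4  'baab'
  10  s[12:],s[10:]  2  'ba'
  11  s[10:],s[16:]  1  'b'
  12  s[16:],s[9:]  3  'bba'
  13  s[9:],s[15:]  2  'bb'
  14  s[15:],s[8:]  4  'bbba'
  15  s[8:],s[7:]  3  'bbb'
  16  s[7:],s[6:]  4  'bbbb'
  17  s[6:],s[5:]  5  'bbbbb'
  18  s[5:],s[4:]  6  'bbbbbb'
  19  s[4:],s[3:]  7  'bbbbbbb'
  20  s[3:],s[2:]  8  'bbbbbbbb'
  21  s[2:],s[1:]  9  'bbbbbbbbb'
  22  s[1:],s[0:]  10  'bbbbbbbbbb'

n(n+1)/2 = 23·24/2 = 276
Σ LCP = 0 + 1 + 2 + 3 + 1 + 4 + 2 + 0 + 3 + 4 + 2 + 1 + 3 + 2 + 4 + 3 + 4 + 5 + 6 + 7 + 8 + 9 + 10 = 84
distinct = 276 − 84 = 192

192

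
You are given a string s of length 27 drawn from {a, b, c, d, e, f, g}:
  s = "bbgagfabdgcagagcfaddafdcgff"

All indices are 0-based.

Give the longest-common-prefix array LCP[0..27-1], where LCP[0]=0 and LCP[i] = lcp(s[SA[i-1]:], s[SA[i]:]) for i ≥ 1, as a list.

[0, 1, 1, 1, 2, 2, 0, 1, 1, 0, 1, 1, 0, 1, 1, 1, 0, 1, 2, 1, 1, 0, 3, 1, 2, 1, 2]

sorted suffixes:
  #0 SA[0]=6  'abdgcagagcfaddafdcgff'
  #1 SA[1]=17  'addafdcgff'
  #2 SA[2]=20  'afdcgff'
  #3 SA[3]=11  'agagcfaddafdcgff'
  #4 SA[4]=13  'agcfaddafdcgff'
  #5 SA[5]=3  'agfabdgcagagcfaddafdcgff'
  #6 SA[6]=0  'bbgagfabdgcagagcfaddafdcgff'
  #7 SA[7]=7  'bdgcagagcfaddafdcgff'
  #8 SA[8]=1  'bgagfabdgcagagcfaddafdcgff'
  #9 SA[9]=10  'cagagcfaddafdcgff'
  #10 SA[10]=15  'cfaddafdcgff'
  #11 SA[11]=23  'cgff'
  #12 SA[12]=19  'dafdcgff'
  #13 SA[13]=22  'dcgff'
  #14 SA[14]=18  'ddafdcgff'
  #15 SA[15]=8  'dgcagagcfaddafdcgff'
  #16 SA[16]=26  'f'
  #17 SA[17]=5  'fabdgcagagcfaddafdcgff'
  #18 SA[18]=16  'faddafdcgff'
  #19 SA[19]=21  'fdcgff'
  #20 SA[20]=25  'ff'
  #21 SA[21]=12  'gagcfaddafdcgff'
  #22 SA[22]=2  'gagfabdgcagagcfaddafdcgff'
  #23 SA[23]=9  'gcagagcfaddafdcgff'
  #24 SA[24]=14  'gcfaddafdcgff'
  #25 SA[25]=4  'gfabdgcagagcfaddafdcgff'
  #26 SA[26]=24  'gff'

SA = [6, 17, 20, 11, 13, 3, 0, 7, 1, 10, 15, 23, 19, 22, 18, 8, 26, 5, 16, 21, 25, 12, 2, 9, 14, 4, 24]
i: (SA[i-1],SA[i]) lcp shared
  1: (6,17) 1 'a'
  2: (17,20) 1 'a'
  3: (20,11) 1 'a'
  4: (11,13) 2 'ag'
  5: (13,3) 2 'ag'
  6: (3,0) 0 ''
  7: (0,7) 1 'b'
  8: (7,1) 1 'b'
  9: (1,10) 0 ''
  10: (10,15) 1 'c'
  11: (15,23) 1 'c'
  12: (23,19) 0 ''
  13: (19,22) 1 'd'
  14: (22,18) 1 'd'
  15: (18,8) 1 'd'
  16: (8,26) 0 ''
  17: (26,5) 1 'f'
  18: (5,16) 2 'fa'
  19: (16,21) 1 'f'
  20: (21,25) 1 'f'
  21: (25,12) 0 ''
  22: (12,2) 3 'gag'
  23: (2,9) 1 'g'
  24: (9,14) 2 'gc'
  25: (14,4) 1 'g'
  26: (4,24) 2 'gf'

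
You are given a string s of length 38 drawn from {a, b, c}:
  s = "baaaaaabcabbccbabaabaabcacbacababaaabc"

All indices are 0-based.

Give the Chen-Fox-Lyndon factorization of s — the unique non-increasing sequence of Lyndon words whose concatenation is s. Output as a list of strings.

emit factor 1: 'b' (i=0, period=1)
emit factor 2: 'aaaaaabcabbccbabaabaabcacbacababaaabc' (i=1, period=37)

["b", "aaaaaabcabbccbabaabaabcacbacababaaabc"]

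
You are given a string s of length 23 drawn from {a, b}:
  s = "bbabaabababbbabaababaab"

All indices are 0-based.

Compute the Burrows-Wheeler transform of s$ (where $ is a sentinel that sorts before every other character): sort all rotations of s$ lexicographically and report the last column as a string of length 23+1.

rank  rotation                  last
    0  $bbabaabababbbabaababaab  b
    1  aab$bbabaabababbbabaabab  b
    2  aababaab$bbabaabababbbab  b
    3  aabababbbabaababaab$bbab  b
    4  ab$bbabaabababbbabaababa  a
    5  abaab$bbabaabababbbabaab  b
    6  abaababaab$bbabaabababbb  b
    7  abaabababbbabaababaab$bb  b
    8  ababaab$bbabaabababbbaba  a
    9  abababbbabaababaab$bbaba  a
   10  ababbbabaababaab$bbabaab  b
   11  abbbabaababaab$bbabaabab  b
   12  b$bbabaabababbbabaababaa  a
   13  baab$bbabaabababbbabaaba  a
   14  baababaab$bbabaabababbba  a
   15  baabababbbabaababaab$bba  a
   16  babaab$bbabaabababbbabaa  a
   17  babaababaab$bbabaabababb  b
   18  babaabababbbabaababaab$b  b
   19  bababbbabaababaab$bbabaa  a
   20  babbbabaababaab$bbabaaba  a
   21  bbabaababaab$bbabaababab  b
   22  bbabaabababbbabaababaab$  $
   23  bbbabaababaab$bbabaababa  a

bbbbabbbaabbaaaaabbaab$a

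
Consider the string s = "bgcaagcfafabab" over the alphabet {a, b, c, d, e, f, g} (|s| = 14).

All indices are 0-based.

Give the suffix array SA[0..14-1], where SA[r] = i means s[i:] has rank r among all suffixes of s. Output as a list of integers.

rank | idx | suffix
   0 |   3 | aagcfafabab
   1 |  12 | ab
   2 |  10 | abab
   3 |   8 | afabab
   4 |   4 | agcfafabab
   5 |  13 | b
   6 |  11 | bab
   7 |   0 | bgcaagcfafabab
   8 |   2 | caagcfafabab
   9 |   6 | cfafabab
  10 |   9 | fabab
  11 |   7 | fafabab
  12 |   1 | gcaagcfafabab
  13 |   5 | gcfafabab

[3, 12, 10, 8, 4, 13, 11, 0, 2, 6, 9, 7, 1, 5]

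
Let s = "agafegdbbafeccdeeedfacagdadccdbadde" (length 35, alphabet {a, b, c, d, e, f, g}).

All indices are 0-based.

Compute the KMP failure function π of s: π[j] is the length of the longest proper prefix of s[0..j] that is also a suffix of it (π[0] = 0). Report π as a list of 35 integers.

π[0] = 0
j=1 s[j]='g': π[1]=0 (border '')
j=2 s[j]='a': π[2]=1 (border 'a')
j=3 s[j]='f': k: 1→0; π[3]=0 (border '')
j=4 s[j]='e': π[4]=0 (border '')
j=5 s[j]='g': π[5]=0 (border '')
j=6 s[j]='d': π[6]=0 (border '')
j=7 s[j]='b': π[7]=0 (border '')
j=8 s[j]='b': π[8]=0 (border '')
j=9 s[j]='a': π[9]=1 (border 'a')
j=10 s[j]='f': k: 1→0; π[10]=0 (border '')
j=11 s[j]='e': π[11]=0 (border '')
j=12 s[j]='c': π[12]=0 (border '')
j=13 s[j]='c': π[13]=0 (border '')
j=14 s[j]='d': π[14]=0 (border '')
j=15 s[j]='e': π[15]=0 (border '')
j=16 s[j]='e': π[16]=0 (border '')
j=17 s[j]='e': π[17]=0 (border '')
j=18 s[j]='d': π[18]=0 (border '')
j=19 s[j]='f': π[19]=0 (border '')
j=20 s[j]='a': π[20]=1 (border 'a')
j=21 s[j]='c': k: 1→0; π[21]=0 (border '')
j=22 s[j]='a': π[22]=1 (border 'a')
j=23 s[j]='g': π[23]=2 (border 'ag')
j=24 s[j]='d': k: 2→0; π[24]=0 (border '')
j=25 s[j]='a': π[25]=1 (border 'a')
j=26 s[j]='d': k: 1→0; π[26]=0 (border '')
j=27 s[j]='c': π[27]=0 (border '')
j=28 s[j]='c': π[28]=0 (border '')
j=29 s[j]='d': π[29]=0 (border '')
j=30 s[j]='b': π[30]=0 (border '')
j=31 s[j]='a': π[31]=1 (border 'a')
j=32 s[j]='d': k: 1→0; π[32]=0 (border '')
j=33 s[j]='d': π[33]=0 (border '')
j=34 s[j]='e': π[34]=0 (border '')

[0, 0, 1, 0, 0, 0, 0, 0, 0, 1, 0, 0, 0, 0, 0, 0, 0, 0, 0, 0, 1, 0, 1, 2, 0, 1, 0, 0, 0, 0, 0, 1, 0, 0, 0]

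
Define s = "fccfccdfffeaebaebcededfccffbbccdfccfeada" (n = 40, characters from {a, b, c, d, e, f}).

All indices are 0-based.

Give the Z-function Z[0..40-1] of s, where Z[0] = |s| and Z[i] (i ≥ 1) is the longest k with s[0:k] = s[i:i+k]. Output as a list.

[40, 0, 0, 3, 0, 0, 0, 1, 1, 1, 0, 0, 0, 0, 0, 0, 0, 0, 0, 0, 0, 0, 4, 0, 0, 1, 1, 0, 0, 0, 0, 0, 4, 0, 0, 1, 0, 0, 0, 0]

Z[0]=40
i=1: outside box; Z[1]=0
i=2: outside box; Z[2]=0
i=3: outside box; Z[3]=3 extend→box=[3,6)
i=4: min(r-i=2, Z[1]=0)=0; Z[4]=0
i=5: min(r-i=1, Z[2]=0)=0; Z[5]=0
i=6: outside box; Z[6]=0
i=7: outside box; Z[7]=1 extend→box=[7,8)
i=8: outside box; Z[8]=1 extend→box=[8,9)
i=9: outside box; Z[9]=1 extend→box=[9,10)
i=10: outside box; Z[10]=0
i=11: outside box; Z[11]=0
i=12: outside box; Z[12]=0
i=13: outside box; Z[13]=0
i=14: outside box; Z[14]=0
i=15: outside box; Z[15]=0
i=16: outside box; Z[16]=0
i=17: outside box; Z[17]=0
i=18: outside box; Z[18]=0
i=19: outside box; Z[19]=0
i=20: outside box; Z[20]=0
i=21: outside box; Z[21]=0
i=22: outside box; Z[22]=4 extend→box=[22,26)
i=23: min(r-i=3, Z[1]=0)=0; Z[23]=0
i=24: min(r-i=2, Z[2]=0)=0; Z[24]=0
i=25: min(r-i=1, Z[3]=3)=1; Z[25]=1
i=26: outside box; Z[26]=1 extend→box=[26,27)
i=27: outside box; Z[27]=0
i=28: outside box; Z[28]=0
i=29: outside box; Z[29]=0
i=30: outside box; Z[30]=0
i=31: outside box; Z[31]=0
i=32: outside box; Z[32]=4 extend→box=[32,36)
i=33: min(r-i=3, Z[1]=0)=0; Z[33]=0
i=34: min(r-i=2, Z[2]=0)=0; Z[34]=0
i=35: min(r-i=1, Z[3]=3)=1; Z[35]=1
i=36: outside box; Z[36]=0
i=37: outside box; Z[37]=0
i=38: outside box; Z[38]=0
i=39: outside box; Z[39]=0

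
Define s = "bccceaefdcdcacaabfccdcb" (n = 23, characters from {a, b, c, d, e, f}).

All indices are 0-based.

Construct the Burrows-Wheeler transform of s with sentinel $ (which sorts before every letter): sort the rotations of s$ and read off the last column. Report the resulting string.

rank  rotation                  last
    0  $bccceaefdcdcacaabfccdcb  b
    1  aabfccdcb$bccceaefdcdcac  c
    2  abfccdcb$bccceaefdcdcaca  a
    3  acaabfccdcb$bccceaefdcdc  c
    4  aefdcdcacaabfccdcb$bccce  e
    5  b$bccceaefdcdcacaabfccdc  c
    6  bccceaefdcdcacaabfccdcb$  $
    7  bfccdcb$bccceaefdcdcacaa  a
    8  caabfccdcb$bccceaefdcdca  a
    9  cacaabfccdcb$bccceaefdcd  d
   10  cb$bccceaefdcdcacaabfccd  d
   11  ccceaefdcdcacaabfccdcb$b  b
   12  ccdcb$bccceaefdcdcacaabf  f
   13  cceaefdcdcacaabfccdcb$bc  c
   14  cdcacaabfccdcb$bccceaefd  d
   15  cdcb$bccceaefdcdcacaabfc  c
   16  ceaefdcdcacaabfccdcb$bcc  c
   17  dcacaabfccdcb$bccceaefdc  c
   18  dcb$bccceaefdcdcacaabfcc  c
   19  dcdcacaabfccdcb$bccceaef  f
   20  eaefdcdcacaabfccdcb$bccc  c
   21  efdcdcacaabfccdcb$bcccea  a
   22  fccdcb$bccceaefdcdcacaab  b
   23  fdcdcacaabfccdcb$bccceae  e

bcacec$aaddbfcdccccfcabe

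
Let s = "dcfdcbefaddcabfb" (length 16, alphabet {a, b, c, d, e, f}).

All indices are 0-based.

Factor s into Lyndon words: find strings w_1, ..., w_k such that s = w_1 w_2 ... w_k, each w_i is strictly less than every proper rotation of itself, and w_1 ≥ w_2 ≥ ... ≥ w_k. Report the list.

emit factor 1: 'd' (i=0, period=1)
emit factor 2: 'cfd' (i=1, period=3)
emit factor 3: 'c' (i=4, period=1)
emit factor 4: 'bef' (i=5, period=3)
emit factor 5: 'addc' (i=8, period=4)
emit factor 6: 'abfb' (i=12, period=4)

["d", "cfd", "c", "bef", "addc", "abfb"]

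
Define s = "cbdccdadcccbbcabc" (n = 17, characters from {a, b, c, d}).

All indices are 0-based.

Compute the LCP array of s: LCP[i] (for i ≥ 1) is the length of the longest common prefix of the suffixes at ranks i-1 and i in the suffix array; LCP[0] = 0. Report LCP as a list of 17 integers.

rank→(start, suffix):
  0 → (14, 'abc')
  1 → (6, 'adcccbbcabc')
  2 → (11, 'bbcabc')
  3 → (15, 'bc')
  4 → (12, 'bcabc')
  5 → (1, 'bdccdadcccbbcabc')
  6 → (16, 'c')
  7 → (13, 'cabc')
  8 → (10, 'cbbcabc')
  9 → (0, 'cbdccdadcccbbcabc')
  10 → (9, 'ccbbcabc')
  11 → (8, 'cccbbcabc')
  12 → (3, 'ccdadcccbbcabc')
  13 → (4, 'cdadcccbbcabc')
  14 → (5, 'dadcccbbcabc')
  15 → (7, 'dcccbbcabc')
  16 → (2, 'dccdadcccbbcabc')

SA = [14, 6, 11, 15, 12, 1, 16, 13, 10, 0, 9, 8, 3, 4, 5, 7, 2]
[i] adj suffixes → lcp
  [1] 14/6 → 1 ('a')
  [2] 6/11 → 0 ('')
  [3] 11/15 → 1 ('b')
  [4] 15/12 → 2 ('bc')
  [5] 12/1 → 1 ('b')
  [6] 1/16 → 0 ('')
  [7] 16/13 → 1 ('c')
  [8] 13/10 → 1 ('c')
  [9] 10/0 → 2 ('cb')
  [10] 0/9 → 1 ('c')
  [11] 9/8 → 2 ('cc')
  [12] 8/3 → 2 ('cc')
  [13] 3/4 → 1 ('c')
  [14] 4/5 → 0 ('')
  [15] 5/7 → 1 ('d')
  [16] 7/2 → 3 ('dcc')

[0, 1, 0, 1, 2, 1, 0, 1, 1, 2, 1, 2, 2, 1, 0, 1, 3]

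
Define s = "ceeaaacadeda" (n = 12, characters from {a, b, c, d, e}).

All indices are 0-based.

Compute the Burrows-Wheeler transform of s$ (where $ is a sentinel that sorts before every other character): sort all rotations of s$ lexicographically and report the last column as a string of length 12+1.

adeaaca$eaedc

rank  rotation       last
    0  $ceeaaacadeda  a
    1  a$ceeaaacaded  d
    2  aaacadeda$cee  e
    3  aacadeda$ceea  a
    4  acadeda$ceeaa  a
    5  adeda$ceeaaac  c
    6  cadeda$ceeaaa  a
    7  ceeaaacadeda$  $
    8  da$ceeaaacade  e
    9  deda$ceeaaaca  a
   10  eaaacadeda$ce  e
   11  eda$ceeaaacad  d
   12  eeaaacadeda$c  c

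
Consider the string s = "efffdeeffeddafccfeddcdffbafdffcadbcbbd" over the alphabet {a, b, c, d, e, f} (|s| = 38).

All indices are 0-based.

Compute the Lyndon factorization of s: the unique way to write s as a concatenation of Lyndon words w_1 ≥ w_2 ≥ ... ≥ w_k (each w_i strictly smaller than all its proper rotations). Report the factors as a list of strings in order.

["efff", "deeffe", "d", "d", "afccfeddcdffbafdffc", "adbcbbd"]

emit factor 1: 'efff' (i=0, period=4)
emit factor 2: 'deeffe' (i=4, period=6)
emit factor 3: 'd' (i=10, period=1)
emit factor 4: 'd' (i=11, period=1)
emit factor 5: 'afccfeddcdffbafdffc' (i=12, period=19)
emit factor 6: 'adbcbbd' (i=31, period=7)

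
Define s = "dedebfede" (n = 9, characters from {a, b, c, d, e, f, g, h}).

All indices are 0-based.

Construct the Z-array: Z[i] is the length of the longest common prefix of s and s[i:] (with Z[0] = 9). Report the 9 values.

[9, 0, 2, 0, 0, 0, 0, 2, 0]

Z[0]=9
i=1: outside box; Z[1]=0
i=2: outside box; Z[2]=2 grow→box=[2,4)
i=3: min(r-i=1, Z[1]=0)=0; Z[3]=0
i=4: outside box; Z[4]=0
i=5: outside box; Z[5]=0
i=6: outside box; Z[6]=0
i=7: outside box; Z[7]=2 grow→box=[7,9)
i=8: min(r-i=1, Z[1]=0)=0; Z[8]=0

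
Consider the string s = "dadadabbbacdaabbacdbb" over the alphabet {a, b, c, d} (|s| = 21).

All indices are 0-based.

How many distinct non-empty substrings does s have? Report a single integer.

rank→(start, suffix):
  0 → (12, 'aabbacdbb')
  1 → (13, 'abbacdbb')
  2 → (5, 'abbbacdaabbacdbb')
  3 → (9, 'acdaabbacdbb')
  4 → (16, 'acdbb')
  5 → (3, 'adabbbacdaabbacdbb')
  6 → (1, 'adadabbbacdaabbacdbb')
  7 → (20, 'b')
  8 → (8, 'bacdaabbacdbb')
  9 → (15, 'bacdbb')
  10 → (19, 'bb')
  11 → (7, 'bbacdaabbacdbb')
  12 → (14, 'bbacdbb')
  13 → (6, 'bbbacdaabbacdbb')
  14 → (10, 'cdaabbacdbb')
  15 → (17, 'cdbb')
  16 → (11, 'daabbacdbb')
  17 → (4, 'dabbbacdaabbacdbb')
  18 → (2, 'dadabbbacdaabbacdbb')
  19 → (0, 'dadadabbbacdaabbacdbb')
  20 → (18, 'dbb')

SA = [12, 13, 5, 9, 16, 3, 1, 20, 8, 15, 19, 7, 14, 6, 10, 17, 11, 4, 2, 0, 18]
rank  pair      lcp
   1  s[12:],s[13:]  1  'a'
   2  s[13:],s[5:]  3  'abb'
   3  s[5:],s[9:]  1  'a'
   4  s[9:],s[16:]  3  'acd'
   5  s[16:],s[3:]  1  'a'
   6  s[3:],s[1:]  3  'ada'
   7  s[1:],s[20:]  0  ''
   8  s[20:],s[8:]  1  'b'
   9  s[8:],s[15:]  4  'bacd'
  10  s[15:],s[19:]  1  'b'
  11  s[19:],s[7:]  2  'bb'
  12  s[7:],s[14:]  5  'bbacd'
  13  s[14:],s[6:]  2  'bb'
  14  s[6:],s[10:]  0  ''
  15  s[10:],s[17:]  2  'cd'
  16  s[17:],s[11:]  0  ''
  17  s[11:],s[4:]  2  'da'
  18  s[4:],s[2:]  2  'da'
  19  s[2:],s[0:]  4  'dada'
  20  s[0:],s[18:]  1  'd'

n(n+1)/2 = 21·22/2 = 231
Σ LCP = 0 + 1 + 3 + 1 + 3 + 1 + 3 + 0 + 1 + 4 + 1 + 2 + 5 + 2 + 0 + 2 + 0 + 2 + 2 + 4 + 1 = 38
distinct = 231 − 38 = 193

193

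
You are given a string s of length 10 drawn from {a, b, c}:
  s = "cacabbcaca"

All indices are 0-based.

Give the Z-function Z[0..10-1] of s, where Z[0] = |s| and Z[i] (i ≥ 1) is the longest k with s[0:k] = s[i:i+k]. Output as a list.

[10, 0, 2, 0, 0, 0, 4, 0, 2, 0]

Z[0]=10
i=1: i≥r, start 0; Z[1]=0
i=2: i≥r, start 0; Z[2]=2 extend→box=[2,4)
i=3: min(r-i=1, Z[1]=0)=0; Z[3]=0
i=4: i≥r, start 0; Z[4]=0
i=5: i≥r, start 0; Z[5]=0
i=6: i≥r, start 0; Z[6]=4 extend→box=[6,10)
i=7: min(r-i=3, Z[1]=0)=0; Z[7]=0
i=8: min(r-i=2, Z[2]=2)=2; Z[8]=2
i=9: min(r-i=1, Z[3]=0)=0; Z[9]=0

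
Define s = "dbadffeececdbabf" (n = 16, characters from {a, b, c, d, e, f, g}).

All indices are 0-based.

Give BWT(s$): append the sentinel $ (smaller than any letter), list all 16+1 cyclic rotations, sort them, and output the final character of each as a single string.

rank  rotation           last
    0  $dbadffeececdbabf  f
    1  abf$dbadffeececdb  b
    2  adffeececdbabf$db  b
    3  babf$dbadffeececd  d
    4  badffeececdbabf$d  d
    5  bf$dbadffeececdba  a
    6  cdbabf$dbadffeece  e
    7  cecdbabf$dbadffee  e
    8  dbabf$dbadffeecec  c
    9  dbadffeececdbabf$  $
   10  dffeececdbabf$dba  a
   11  ecdbabf$dbadffeec  c
   12  ececdbabf$dbadffe  e
   13  eececdbabf$dbadff  f
   14  f$dbadffeececdbab  b
   15  feececdbabf$dbadf  f
   16  ffeececdbabf$dbad  d

fbbddaeec$acefbfd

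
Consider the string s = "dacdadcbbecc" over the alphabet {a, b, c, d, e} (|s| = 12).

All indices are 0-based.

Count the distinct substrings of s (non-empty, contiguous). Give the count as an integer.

rank | idx | suffix
   0 |   1 | acdadcbbecc
   1 |   4 | adcbbecc
   2 |   7 | bbecc
   3 |   8 | becc
   4 |  11 | c
   5 |   6 | cbbecc
   6 |  10 | cc
   7 |   2 | cdadcbbecc
   8 |   0 | dacdadcbbecc
   9 |   3 | dadcbbecc
  10 |   5 | dcbbecc
  11 |   9 | ecc

SA = [1, 4, 7, 8, 11, 6, 10, 2, 0, 3, 5, 9]
i: (SA[i-1],SA[i]) lcp shared
  1: (1,4) 1 'a'
  2: (4,7) 0 ''
  3: (7,8) 1 'b'
  4: (8,11) 0 ''
  5: (11,6) 1 'c'
  6: (6,10) 1 'c'
  7: (10,2) 1 'c'
  8: (2,0) 0 ''
  9: (0,3) 2 'da'
  10: (3,5) 1 'd'
  11: (5,9) 0 ''

n(n+1)/2 = 12·13/2 = 78
Σ LCP = 0 + 1 + 0 + 1 + 0 + 1 + 1 + 1 + 0 + 2 + 1 + 0 = 8
distinct = 78 − 8 = 70

70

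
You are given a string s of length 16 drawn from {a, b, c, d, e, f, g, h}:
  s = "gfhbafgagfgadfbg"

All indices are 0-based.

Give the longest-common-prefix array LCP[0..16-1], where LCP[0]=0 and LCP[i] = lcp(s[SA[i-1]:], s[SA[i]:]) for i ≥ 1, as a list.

[0, 1, 1, 0, 1, 0, 0, 1, 3, 1, 0, 1, 2, 1, 2, 0]

rank→(start, suffix):
  0 → (11, 'adfbg')
  1 → (4, 'afgagfgadfbg')
  2 → (7, 'agfgadfbg')
  3 → (3, 'bafgagfgadfbg')
  4 → (14, 'bg')
  5 → (12, 'dfbg')
  6 → (13, 'fbg')
  7 → (9, 'fgadfbg')
  8 → (5, 'fgagfgadfbg')
  9 → (1, 'fhbafgagfgadfbg')
  10 → (15, 'g')
  11 → (10, 'gadfbg')
  12 → (6, 'gagfgadfbg')
  13 → (8, 'gfgadfbg')
  14 → (0, 'gfhbafgagfgadfbg')
  15 → (2, 'hbafgagfgadfbg')

SA = [11, 4, 7, 3, 14, 12, 13, 9, 5, 1, 15, 10, 6, 8, 0, 2]
[i] adj suffixes → lcp
  [1] 11/4 → 1 ('a')
  [2] 4/7 → 1 ('a')
  [3] 7/3 → 0 ('')
  [4] 3/14 → 1 ('b')
  [5] 14/12 → 0 ('')
  [6] 12/13 → 0 ('')
  [7] 13/9 → 1 ('f')
  [8] 9/5 → 3 ('fga')
  [9] 5/1 → 1 ('f')
  [10] 1/15 → 0 ('')
  [11] 15/10 → 1 ('g')
  [12] 10/6 → 2 ('ga')
  [13] 6/8 → 1 ('g')
  [14] 8/0 → 2 ('gf')
  [15] 0/2 → 0 ('')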